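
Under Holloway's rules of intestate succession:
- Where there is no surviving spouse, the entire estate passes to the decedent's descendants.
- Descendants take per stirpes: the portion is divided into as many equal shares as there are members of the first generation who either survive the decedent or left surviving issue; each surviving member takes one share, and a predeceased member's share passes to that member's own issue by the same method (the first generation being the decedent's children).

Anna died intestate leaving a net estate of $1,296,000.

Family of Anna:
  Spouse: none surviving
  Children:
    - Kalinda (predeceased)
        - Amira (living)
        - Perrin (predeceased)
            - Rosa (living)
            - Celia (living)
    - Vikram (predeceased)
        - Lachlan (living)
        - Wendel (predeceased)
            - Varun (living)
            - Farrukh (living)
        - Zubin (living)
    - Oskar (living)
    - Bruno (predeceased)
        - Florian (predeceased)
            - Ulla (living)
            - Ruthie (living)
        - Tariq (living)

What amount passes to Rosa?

Rosa receives $81,000.

The entire $1,296,000 passes to the descendants.
That amount ($1,296,000) is divided into 4 shares of $324,000: Oskar takes $324,000; Kalinda's $324,000 share passes to Kalinda's issue; Vikram's $324,000 share passes to Vikram's issue; Bruno's $324,000 share passes to Bruno's issue.
Kalinda's share ($324,000) is divided into 2 shares of $162,000: Amira takes $162,000; Perrin's $162,000 share passes to Perrin's issue.
Perrin's share ($162,000) is divided into 2 shares of $81,000: Rosa and Celia each take $81,000.
Vikram's share ($324,000) is divided into 3 shares of $108,000: Lachlan and Zubin each take $108,000; Wendel's $108,000 share passes to Wendel's issue.
Wendel's share ($108,000) is divided into 2 shares of $54,000: Varun and Farrukh each take $54,000.
Bruno's share ($324,000) is divided into 2 shares of $162,000: Tariq takes $162,000; Florian's $162,000 share passes to Florian's issue.
Florian's share ($162,000) is divided into 2 shares of $81,000: Ulla and Ruthie each take $81,000.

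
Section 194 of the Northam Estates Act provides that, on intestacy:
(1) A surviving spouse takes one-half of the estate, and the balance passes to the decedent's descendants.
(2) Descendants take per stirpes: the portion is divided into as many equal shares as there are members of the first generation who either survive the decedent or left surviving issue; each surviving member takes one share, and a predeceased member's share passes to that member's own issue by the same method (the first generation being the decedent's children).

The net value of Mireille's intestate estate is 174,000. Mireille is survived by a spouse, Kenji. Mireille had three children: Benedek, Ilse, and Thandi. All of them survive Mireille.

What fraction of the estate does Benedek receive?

Benedek receives 1/6 of the estate.

Kenji takes one-half of 174,000 = 87,000. The remaining 87,000 passes to the descendants.
The descendants' portion (87,000) is divided into 3 shares of 29,000: Benedek, Ilse, and Thandi each take 29,000.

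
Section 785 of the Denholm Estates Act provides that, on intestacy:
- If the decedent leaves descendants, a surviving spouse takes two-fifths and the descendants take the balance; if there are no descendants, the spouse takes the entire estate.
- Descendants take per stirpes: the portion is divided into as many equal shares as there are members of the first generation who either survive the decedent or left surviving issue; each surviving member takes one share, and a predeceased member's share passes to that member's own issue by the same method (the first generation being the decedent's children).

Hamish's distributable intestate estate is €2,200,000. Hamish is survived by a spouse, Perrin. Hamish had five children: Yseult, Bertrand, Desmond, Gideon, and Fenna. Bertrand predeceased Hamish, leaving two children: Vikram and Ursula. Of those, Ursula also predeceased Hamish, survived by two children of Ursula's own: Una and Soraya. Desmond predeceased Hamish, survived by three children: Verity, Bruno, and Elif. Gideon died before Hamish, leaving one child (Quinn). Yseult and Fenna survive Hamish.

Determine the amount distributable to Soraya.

Perrin takes two-fifths of €2,200,000 = €880,000. The remaining €1,320,000 passes to the descendants.
The descendants' portion (€1,320,000) is divided into 5 shares of €264,000: Yseult and Fenna each take €264,000; Bertrand's €264,000 share passes to Bertrand's issue; Desmond's €264,000 share passes to Desmond's issue; Gideon's €264,000 share passes to Gideon's issue.
Bertrand's share (€264,000) is divided into 2 shares of €132,000: Vikram takes €132,000; Ursula's €132,000 share passes to Ursula's issue.
Ursula's share (€132,000) is divided into 2 shares of €66,000: Una and Soraya each take €66,000.
Desmond's share (€264,000) is divided into 3 shares of €88,000: Verity, Bruno, and Elif each take €88,000.
Gideon's share (€264,000) passes entirely to Quinn.

Soraya receives €66,000.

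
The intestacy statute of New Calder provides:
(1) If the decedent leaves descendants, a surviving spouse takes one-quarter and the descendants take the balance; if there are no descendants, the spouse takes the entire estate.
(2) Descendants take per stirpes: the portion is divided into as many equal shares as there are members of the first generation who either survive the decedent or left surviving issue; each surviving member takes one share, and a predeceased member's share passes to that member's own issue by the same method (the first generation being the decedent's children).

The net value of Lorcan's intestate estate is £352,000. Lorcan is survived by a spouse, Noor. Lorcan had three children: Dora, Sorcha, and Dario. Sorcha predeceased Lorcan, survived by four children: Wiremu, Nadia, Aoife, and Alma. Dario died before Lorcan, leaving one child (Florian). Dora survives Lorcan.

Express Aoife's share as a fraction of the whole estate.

Noor takes one-quarter of £352,000 = £88,000. The remaining £264,000 passes to the descendants.
The descendants' portion (£264,000) is divided into 3 shares of £88,000: Dora takes £88,000; Sorcha's £88,000 share passes to Sorcha's issue; Dario's £88,000 share passes to Dario's issue.
Sorcha's share (£88,000) is divided into 4 shares of £22,000: Wiremu, Nadia, Aoife, and Alma each take £22,000.
Dario's share (£88,000) passes entirely to Florian.

Aoife receives 1/16 of the estate.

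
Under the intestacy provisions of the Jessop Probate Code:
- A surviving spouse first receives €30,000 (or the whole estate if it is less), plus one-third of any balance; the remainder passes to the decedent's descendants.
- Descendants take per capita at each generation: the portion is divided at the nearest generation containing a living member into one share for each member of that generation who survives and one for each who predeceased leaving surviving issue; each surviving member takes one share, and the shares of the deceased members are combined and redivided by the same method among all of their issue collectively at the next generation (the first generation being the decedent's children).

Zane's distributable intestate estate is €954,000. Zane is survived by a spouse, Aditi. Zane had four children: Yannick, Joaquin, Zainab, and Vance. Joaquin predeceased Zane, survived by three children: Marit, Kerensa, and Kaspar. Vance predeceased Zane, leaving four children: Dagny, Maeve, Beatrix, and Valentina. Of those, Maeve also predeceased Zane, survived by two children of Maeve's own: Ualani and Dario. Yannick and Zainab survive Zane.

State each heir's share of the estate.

Aditi first takes €30,000, leaving a balance of €924,000. Aditi then takes one-third of the balance (€308,000), for a total of €338,000. The remaining €616,000 passes to the descendants.
The descendants' portion (€616,000) is divided at the children's generation into 4 shares of €154,000. Yannick and Zainab each take €154,000. The 2 shares of the deceased (Joaquin and Vance) are combined into a pool of €308,000.
That pool (€308,000) is divided at the grandchildren's generation into 7 shares of €44,000. Marit, Kerensa, Kaspar, Dagny, Beatrix, and Valentina each take €44,000. The remaining share for the deceased Maeve (€44,000) is carried to the next generation.
That pool (€44,000) is divided at the great-grandchildren's generation equally among Ualani and Dario: €22,000 each.

Aditi: €338,000; Yannick: €154,000; Marit: €44,000; Kerensa: €44,000; Kaspar: €44,000; Zainab: €154,000; Dagny: €44,000; Ualani: €22,000; Dario: €22,000; Beatrix: €44,000; Valentina: €44,000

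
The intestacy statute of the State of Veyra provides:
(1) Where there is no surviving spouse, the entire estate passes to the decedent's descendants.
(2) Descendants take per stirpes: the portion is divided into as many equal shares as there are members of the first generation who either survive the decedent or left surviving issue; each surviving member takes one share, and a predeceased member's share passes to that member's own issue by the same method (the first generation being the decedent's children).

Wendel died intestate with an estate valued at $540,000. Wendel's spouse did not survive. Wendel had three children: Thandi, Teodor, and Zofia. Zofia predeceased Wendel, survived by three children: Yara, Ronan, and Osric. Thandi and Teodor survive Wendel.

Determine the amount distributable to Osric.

The entire $540,000 passes to the descendants.
That amount ($540,000) is divided into 3 shares of $180,000: Thandi and Teodor each take $180,000; Zofia's $180,000 share passes to Zofia's issue.
Zofia's share ($180,000) is divided into 3 shares of $60,000: Yara, Ronan, and Osric each take $60,000.

Osric receives $60,000.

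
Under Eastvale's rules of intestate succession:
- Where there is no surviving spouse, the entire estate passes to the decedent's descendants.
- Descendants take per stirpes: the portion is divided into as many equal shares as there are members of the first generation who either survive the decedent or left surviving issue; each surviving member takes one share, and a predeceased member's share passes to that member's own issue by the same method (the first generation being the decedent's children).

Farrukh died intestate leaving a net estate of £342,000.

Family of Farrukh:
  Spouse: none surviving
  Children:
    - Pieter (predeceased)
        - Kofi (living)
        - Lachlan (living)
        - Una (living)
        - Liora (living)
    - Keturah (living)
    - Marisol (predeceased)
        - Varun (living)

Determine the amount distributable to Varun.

Varun receives £114,000.

The entire £342,000 passes to the descendants.
That amount (£342,000) is divided into 3 shares of £114,000: Keturah takes £114,000; Pieter's £114,000 share passes to Pieter's issue; Marisol's £114,000 share passes to Marisol's issue.
Pieter's share (£114,000) is divided into 4 shares of £28,500: Kofi, Lachlan, Una, and Liora each take £28,500.
Marisol's share (£114,000) passes entirely to Varun.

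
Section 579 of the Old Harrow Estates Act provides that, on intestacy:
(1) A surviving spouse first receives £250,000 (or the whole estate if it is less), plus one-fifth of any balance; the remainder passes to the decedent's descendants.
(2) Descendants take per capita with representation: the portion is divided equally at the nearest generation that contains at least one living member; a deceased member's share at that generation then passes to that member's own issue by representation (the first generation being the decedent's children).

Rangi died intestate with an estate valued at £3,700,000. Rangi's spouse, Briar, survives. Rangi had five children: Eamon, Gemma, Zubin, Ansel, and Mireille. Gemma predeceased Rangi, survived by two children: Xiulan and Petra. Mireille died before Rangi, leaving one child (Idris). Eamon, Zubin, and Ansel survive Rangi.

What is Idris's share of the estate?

Briar first takes £250,000, leaving a balance of £3,450,000. Briar then takes one-fifth of the balance (£690,000), for a total of £940,000. The remaining £2,760,000 passes to the descendants.
The descendants' portion (£2,760,000) is divided into 5 shares of £552,000: Eamon, Zubin, and Ansel each take £552,000; Gemma's £552,000 share passes to Gemma's issue; Mireille's £552,000 share passes to Mireille's issue.
Gemma's share (£552,000) is divided into 2 shares of £276,000: Xiulan and Petra each take £276,000.
Mireille's share (£552,000) passes entirely to Idris.

Idris receives £552,000.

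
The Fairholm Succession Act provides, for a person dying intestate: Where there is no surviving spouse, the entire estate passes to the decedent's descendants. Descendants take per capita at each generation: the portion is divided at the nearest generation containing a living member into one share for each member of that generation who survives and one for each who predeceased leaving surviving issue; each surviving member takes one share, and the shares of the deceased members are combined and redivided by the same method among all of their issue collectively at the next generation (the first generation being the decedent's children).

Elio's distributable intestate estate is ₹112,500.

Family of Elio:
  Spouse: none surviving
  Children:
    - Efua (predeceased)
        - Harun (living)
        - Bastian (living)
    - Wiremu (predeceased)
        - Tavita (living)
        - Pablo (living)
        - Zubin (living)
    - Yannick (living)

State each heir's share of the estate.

Harun: ₹15,000; Bastian: ₹15,000; Tavita: ₹15,000; Pablo: ₹15,000; Zubin: ₹15,000; Yannick: ₹37,500

The entire ₹112,500 passes to the descendants.
That amount (₹112,500) is divided at the children's generation into 3 shares of ₹37,500. Yannick takes ₹37,500. The 2 shares of the deceased (Efua and Wiremu) are combined into a pool of ₹75,000.
That pool (₹75,000) is divided at the grandchildren's generation equally among Harun, Bastian, Tavita, Pablo, and Zubin: ₹15,000 each.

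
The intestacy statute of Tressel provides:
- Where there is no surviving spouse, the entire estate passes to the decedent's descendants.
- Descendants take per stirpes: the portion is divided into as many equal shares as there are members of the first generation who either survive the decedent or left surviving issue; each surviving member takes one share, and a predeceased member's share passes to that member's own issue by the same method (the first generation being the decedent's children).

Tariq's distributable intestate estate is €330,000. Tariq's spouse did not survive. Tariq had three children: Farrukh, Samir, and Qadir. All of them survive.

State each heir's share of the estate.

The entire €330,000 passes to the descendants.
That amount (€330,000) is divided into 3 shares of €110,000: Farrukh, Samir, and Qadir each take €110,000.

Farrukh: €110,000; Samir: €110,000; Qadir: €110,000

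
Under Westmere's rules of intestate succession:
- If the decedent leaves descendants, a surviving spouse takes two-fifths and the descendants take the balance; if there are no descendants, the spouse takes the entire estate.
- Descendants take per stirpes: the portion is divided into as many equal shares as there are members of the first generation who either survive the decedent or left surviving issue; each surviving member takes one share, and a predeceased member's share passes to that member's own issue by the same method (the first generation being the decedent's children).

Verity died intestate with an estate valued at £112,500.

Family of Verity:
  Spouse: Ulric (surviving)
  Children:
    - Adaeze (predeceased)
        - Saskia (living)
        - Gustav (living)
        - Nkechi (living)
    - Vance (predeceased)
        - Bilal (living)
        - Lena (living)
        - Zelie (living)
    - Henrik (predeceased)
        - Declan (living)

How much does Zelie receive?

Ulric takes two-fifths of £112,500 = £45,000. The remaining £67,500 passes to the descendants.
The descendants' portion (£67,500) is divided into 3 shares of £22,500: Adaeze's £22,500 share passes to Adaeze's issue; Vance's £22,500 share passes to Vance's issue; Henrik's £22,500 share passes to Henrik's issue.
Adaeze's share (£22,500) is divided into 3 shares of £7,500: Saskia, Gustav, and Nkechi each take £7,500.
Vance's share (£22,500) is divided into 3 shares of £7,500: Bilal, Lena, and Zelie each take £7,500.
Henrik's share (£22,500) passes entirely to Declan.

Zelie receives £7,500.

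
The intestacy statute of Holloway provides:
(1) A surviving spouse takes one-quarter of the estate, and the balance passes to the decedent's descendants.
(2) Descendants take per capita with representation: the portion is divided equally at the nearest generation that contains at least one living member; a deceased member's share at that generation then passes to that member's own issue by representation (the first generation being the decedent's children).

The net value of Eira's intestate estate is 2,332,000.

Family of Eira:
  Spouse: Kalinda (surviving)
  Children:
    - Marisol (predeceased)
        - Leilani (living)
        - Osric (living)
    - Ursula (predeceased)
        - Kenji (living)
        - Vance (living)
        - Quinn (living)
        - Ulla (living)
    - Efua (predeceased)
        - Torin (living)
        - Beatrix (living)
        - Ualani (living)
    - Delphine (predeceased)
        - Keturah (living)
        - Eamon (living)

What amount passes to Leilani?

Leilani receives 159,000.

Kalinda takes one-quarter of 2,332,000 = 583,000. The remaining 1,749,000 passes to the descendants.
No child survives, so the initial division is made at the grandchildren's generation.
The descendants' portion (1,749,000) is divided into 11 shares of 159,000: Leilani, Osric, Kenji, Vance, Quinn, Ulla, Torin, Beatrix, Ualani, Keturah, and Eamon each take 159,000.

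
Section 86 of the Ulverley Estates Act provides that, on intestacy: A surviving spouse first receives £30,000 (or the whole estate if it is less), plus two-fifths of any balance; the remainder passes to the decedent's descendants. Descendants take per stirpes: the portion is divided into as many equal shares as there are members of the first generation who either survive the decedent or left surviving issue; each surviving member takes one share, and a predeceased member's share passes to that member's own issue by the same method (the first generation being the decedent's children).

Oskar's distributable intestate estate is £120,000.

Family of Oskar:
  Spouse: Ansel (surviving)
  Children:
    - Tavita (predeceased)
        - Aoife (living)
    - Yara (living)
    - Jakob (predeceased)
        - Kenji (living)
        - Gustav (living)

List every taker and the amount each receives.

Ansel: £66,000; Aoife: £18,000; Yara: £18,000; Kenji: £9,000; Gustav: £9,000

Ansel first takes £30,000, leaving a balance of £90,000. Ansel then takes two-fifths of the balance (£36,000), for a total of £66,000. The remaining £54,000 passes to the descendants.
The descendants' portion (£54,000) is divided into 3 shares of £18,000: Yara takes £18,000; Tavita's £18,000 share passes to Tavita's issue; Jakob's £18,000 share passes to Jakob's issue.
Tavita's share (£18,000) passes entirely to Aoife.
Jakob's share (£18,000) is divided into 2 shares of £9,000: Kenji and Gustav each take £9,000.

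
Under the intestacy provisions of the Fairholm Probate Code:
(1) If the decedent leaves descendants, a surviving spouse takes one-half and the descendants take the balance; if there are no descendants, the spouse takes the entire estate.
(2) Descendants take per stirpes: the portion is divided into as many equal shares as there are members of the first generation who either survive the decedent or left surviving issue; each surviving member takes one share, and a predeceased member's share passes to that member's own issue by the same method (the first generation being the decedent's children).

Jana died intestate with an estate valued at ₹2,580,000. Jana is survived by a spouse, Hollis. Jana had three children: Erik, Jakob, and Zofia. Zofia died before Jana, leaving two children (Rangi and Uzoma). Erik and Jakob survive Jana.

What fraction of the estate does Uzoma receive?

Hollis takes one-half of ₹2,580,000 = ₹1,290,000. The remaining ₹1,290,000 passes to the descendants.
The descendants' portion (₹1,290,000) is divided into 3 shares of ₹430,000: Erik and Jakob each take ₹430,000; Zofia's ₹430,000 share passes to Zofia's issue.
Zofia's share (₹430,000) is divided into 2 shares of ₹215,000: Rangi and Uzoma each take ₹215,000.

Uzoma receives 1/12 of the estate.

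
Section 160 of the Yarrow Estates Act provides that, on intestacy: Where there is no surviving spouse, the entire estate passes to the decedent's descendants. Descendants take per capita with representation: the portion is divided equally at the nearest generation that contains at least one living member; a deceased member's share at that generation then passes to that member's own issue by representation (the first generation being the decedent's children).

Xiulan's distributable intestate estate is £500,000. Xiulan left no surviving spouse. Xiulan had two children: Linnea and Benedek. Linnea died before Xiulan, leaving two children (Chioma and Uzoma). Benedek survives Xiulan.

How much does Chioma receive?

The entire £500,000 passes to the descendants.
That amount (£500,000) is divided into 2 shares of £250,000: Benedek takes £250,000; Linnea's £250,000 share passes to Linnea's issue.
Linnea's share (£250,000) is divided into 2 shares of £125,000: Chioma and Uzoma each take £125,000.

Chioma receives £125,000.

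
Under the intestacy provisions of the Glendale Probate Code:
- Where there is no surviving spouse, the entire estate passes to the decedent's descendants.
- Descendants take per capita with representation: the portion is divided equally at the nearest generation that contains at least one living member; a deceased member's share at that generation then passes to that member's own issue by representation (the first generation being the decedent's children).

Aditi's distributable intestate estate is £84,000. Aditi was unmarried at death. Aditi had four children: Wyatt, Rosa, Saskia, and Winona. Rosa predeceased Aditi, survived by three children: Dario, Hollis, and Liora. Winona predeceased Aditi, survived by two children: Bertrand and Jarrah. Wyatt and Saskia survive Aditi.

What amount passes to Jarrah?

The entire £84,000 passes to the descendants.
That amount (£84,000) is divided into 4 shares of £21,000: Wyatt and Saskia each take £21,000; Rosa's £21,000 share passes to Rosa's issue; Winona's £21,000 share passes to Winona's issue.
Rosa's share (£21,000) is divided into 3 shares of £7,000: Dario, Hollis, and Liora each take £7,000.
Winona's share (£21,000) is divided into 2 shares of £10,500: Bertrand and Jarrah each take £10,500.

Jarrah receives £10,500.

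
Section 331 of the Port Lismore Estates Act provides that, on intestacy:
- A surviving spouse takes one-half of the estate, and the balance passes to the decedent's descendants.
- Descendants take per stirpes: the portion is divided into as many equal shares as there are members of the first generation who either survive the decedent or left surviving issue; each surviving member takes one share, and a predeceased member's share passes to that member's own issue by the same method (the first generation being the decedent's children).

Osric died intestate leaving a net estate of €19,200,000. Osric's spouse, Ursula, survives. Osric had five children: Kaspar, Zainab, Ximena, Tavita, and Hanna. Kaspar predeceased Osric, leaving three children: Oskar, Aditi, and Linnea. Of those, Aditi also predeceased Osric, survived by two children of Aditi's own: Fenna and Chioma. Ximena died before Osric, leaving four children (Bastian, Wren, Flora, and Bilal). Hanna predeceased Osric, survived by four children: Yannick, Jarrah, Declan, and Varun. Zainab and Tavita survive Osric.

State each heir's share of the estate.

Ursula: €9,600,000; Oskar: €640,000; Fenna: €320,000; Chioma: €320,000; Linnea: €640,000; Zainab: €1,920,000; Bastian: €480,000; Wren: €480,000; Flora: €480,000; Bilal: €480,000; Tavita: €1,920,000; Yannick: €480,000; Jarrah: €480,000; Declan: €480,000; Varun: €480,000

Ursula takes one-half of €19,200,000 = €9,600,000. The remaining €9,600,000 passes to the descendants.
The descendants' portion (€9,600,000) is divided into 5 shares of €1,920,000: Zainab and Tavita each take €1,920,000; Kaspar's €1,920,000 share passes to Kaspar's issue; Ximena's €1,920,000 share passes to Ximena's issue; Hanna's €1,920,000 share passes to Hanna's issue.
Kaspar's share (€1,920,000) is divided into 3 shares of €640,000: Oskar and Linnea each take €640,000; Aditi's €640,000 share passes to Aditi's issue.
Aditi's share (€640,000) is divided into 2 shares of €320,000: Fenna and Chioma each take €320,000.
Ximena's share (€1,920,000) is divided into 4 shares of €480,000: Bastian, Wren, Flora, and Bilal each take €480,000.
Hanna's share (€1,920,000) is divided into 4 shares of €480,000: Yannick, Jarrah, Declan, and Varun each take €480,000.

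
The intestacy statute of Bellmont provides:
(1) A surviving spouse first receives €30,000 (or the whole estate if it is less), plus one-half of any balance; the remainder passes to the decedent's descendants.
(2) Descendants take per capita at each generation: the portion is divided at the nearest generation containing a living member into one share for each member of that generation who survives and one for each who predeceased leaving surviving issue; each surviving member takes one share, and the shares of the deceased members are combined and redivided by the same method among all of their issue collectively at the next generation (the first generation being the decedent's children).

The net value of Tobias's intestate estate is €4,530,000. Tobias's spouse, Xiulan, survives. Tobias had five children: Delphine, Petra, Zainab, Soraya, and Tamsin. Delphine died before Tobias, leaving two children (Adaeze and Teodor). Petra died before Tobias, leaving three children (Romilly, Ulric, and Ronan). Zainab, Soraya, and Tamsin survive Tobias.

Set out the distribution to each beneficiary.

Xiulan: €2,280,000; Adaeze: €180,000; Teodor: €180,000; Romilly: €180,000; Ulric: €180,000; Ronan: €180,000; Zainab: €450,000; Soraya: €450,000; Tamsin: €450,000

Xiulan first takes €30,000, leaving a balance of €4,500,000. Xiulan then takes one-half of the balance (€2,250,000), for a total of €2,280,000. The remaining €2,250,000 passes to the descendants.
The descendants' portion (€2,250,000) is divided at the children's generation into 5 shares of €450,000. Zainab, Soraya, and Tamsin each take €450,000. The 2 shares of the deceased (Delphine and Petra) are combined into a pool of €900,000.
That pool (€900,000) is divided at the grandchildren's generation equally among Adaeze, Teodor, Romilly, Ulric, and Ronan: €180,000 each.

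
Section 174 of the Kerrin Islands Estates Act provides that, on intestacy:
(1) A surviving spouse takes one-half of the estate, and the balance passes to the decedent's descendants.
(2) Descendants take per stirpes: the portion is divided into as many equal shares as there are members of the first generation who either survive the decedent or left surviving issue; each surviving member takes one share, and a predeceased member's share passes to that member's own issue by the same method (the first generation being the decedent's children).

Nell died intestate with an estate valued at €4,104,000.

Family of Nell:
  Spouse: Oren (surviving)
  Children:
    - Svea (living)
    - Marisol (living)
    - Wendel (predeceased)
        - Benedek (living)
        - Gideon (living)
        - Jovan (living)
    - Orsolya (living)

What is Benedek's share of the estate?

Oren takes one-half of €4,104,000 = €2,052,000. The remaining €2,052,000 passes to the descendants.
The descendants' portion (€2,052,000) is divided into 4 shares of €513,000: Svea, Marisol, and Orsolya each take €513,000; Wendel's €513,000 share passes to Wendel's issue.
Wendel's share (€513,000) is divided into 3 shares of €171,000: Benedek, Gideon, and Jovan each take €171,000.

Benedek receives €171,000.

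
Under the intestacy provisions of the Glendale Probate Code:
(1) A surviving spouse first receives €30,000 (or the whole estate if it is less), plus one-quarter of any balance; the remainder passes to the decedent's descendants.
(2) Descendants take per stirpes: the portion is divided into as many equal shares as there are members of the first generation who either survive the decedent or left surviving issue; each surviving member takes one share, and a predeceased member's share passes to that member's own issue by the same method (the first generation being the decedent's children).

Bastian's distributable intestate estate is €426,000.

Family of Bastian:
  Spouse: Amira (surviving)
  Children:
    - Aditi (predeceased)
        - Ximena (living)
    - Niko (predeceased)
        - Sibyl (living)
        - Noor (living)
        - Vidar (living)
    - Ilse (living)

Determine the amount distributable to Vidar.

Amira first takes €30,000, leaving a balance of €396,000. Amira then takes one-quarter of the balance (€99,000), for a total of €129,000. The remaining €297,000 passes to the descendants.
The descendants' portion (€297,000) is divided into 3 shares of €99,000: Ilse takes €99,000; Aditi's €99,000 share passes to Aditi's issue; Niko's €99,000 share passes to Niko's issue.
Aditi's share (€99,000) passes entirely to Ximena.
Niko's share (€99,000) is divided into 3 shares of €33,000: Sibyl, Noor, and Vidar each take €33,000.

Vidar receives €33,000.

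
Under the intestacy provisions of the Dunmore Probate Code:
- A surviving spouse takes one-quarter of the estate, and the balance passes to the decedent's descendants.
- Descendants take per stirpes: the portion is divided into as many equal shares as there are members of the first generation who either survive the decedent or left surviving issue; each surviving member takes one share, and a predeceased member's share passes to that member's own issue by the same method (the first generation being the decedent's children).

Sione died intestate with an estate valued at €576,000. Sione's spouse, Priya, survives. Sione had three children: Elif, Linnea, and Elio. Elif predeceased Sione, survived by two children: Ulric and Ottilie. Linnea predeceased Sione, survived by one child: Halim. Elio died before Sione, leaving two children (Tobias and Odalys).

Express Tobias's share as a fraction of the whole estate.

Priya takes one-quarter of €576,000 = €144,000. The remaining €432,000 passes to the descendants.
The descendants' portion (€432,000) is divided into 3 shares of €144,000: Elif's €144,000 share passes to Elif's issue; Linnea's €144,000 share passes to Linnea's issue; Elio's €144,000 share passes to Elio's issue.
Elif's share (€144,000) is divided into 2 shares of €72,000: Ulric and Ottilie each take €72,000.
Linnea's share (€144,000) passes entirely to Halim.
Elio's share (€144,000) is divided into 2 shares of €72,000: Tobias and Odalys each take €72,000.

Tobias receives 1/8 of the estate.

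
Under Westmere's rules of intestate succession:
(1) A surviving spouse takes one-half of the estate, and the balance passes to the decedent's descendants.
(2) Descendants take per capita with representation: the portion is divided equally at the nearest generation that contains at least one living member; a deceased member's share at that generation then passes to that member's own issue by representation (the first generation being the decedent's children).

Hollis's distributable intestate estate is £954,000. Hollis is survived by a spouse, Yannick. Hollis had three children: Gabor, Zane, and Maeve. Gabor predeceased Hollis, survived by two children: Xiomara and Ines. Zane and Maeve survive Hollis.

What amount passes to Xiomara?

Xiomara receives £79,500.

Yannick takes one-half of £954,000 = £477,000. The remaining £477,000 passes to the descendants.
The descendants' portion (£477,000) is divided into 3 shares of £159,000: Zane and Maeve each take £159,000; Gabor's £159,000 share passes to Gabor's issue.
Gabor's share (£159,000) is divided into 2 shares of £79,500: Xiomara and Ines each take £79,500.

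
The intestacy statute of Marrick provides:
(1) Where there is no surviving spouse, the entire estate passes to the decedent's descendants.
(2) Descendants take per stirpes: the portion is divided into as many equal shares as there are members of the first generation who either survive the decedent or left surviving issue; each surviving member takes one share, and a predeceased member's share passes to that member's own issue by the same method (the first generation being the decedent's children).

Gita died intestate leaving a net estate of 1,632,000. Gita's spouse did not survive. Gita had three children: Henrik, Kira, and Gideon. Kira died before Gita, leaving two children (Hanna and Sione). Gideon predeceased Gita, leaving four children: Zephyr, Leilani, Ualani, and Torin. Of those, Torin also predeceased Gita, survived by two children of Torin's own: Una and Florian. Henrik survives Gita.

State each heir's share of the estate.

Henrik: 544,000; Hanna: 272,000; Sione: 272,000; Zephyr: 136,000; Leilani: 136,000; Ualani: 136,000; Una: 68,000; Florian: 68,000

The entire 1,632,000 passes to the descendants.
That amount (1,632,000) is divided into 3 shares of 544,000: Henrik takes 544,000; Kira's 544,000 share passes to Kira's issue; Gideon's 544,000 share passes to Gideon's issue.
Kira's share (544,000) is divided into 2 shares of 272,000: Hanna and Sione each take 272,000.
Gideon's share (544,000) is divided into 4 shares of 136,000: Zephyr, Leilani, and Ualani each take 136,000; Torin's 136,000 share passes to Torin's issue.
Torin's share (136,000) is divided into 2 shares of 68,000: Una and Florian each take 68,000.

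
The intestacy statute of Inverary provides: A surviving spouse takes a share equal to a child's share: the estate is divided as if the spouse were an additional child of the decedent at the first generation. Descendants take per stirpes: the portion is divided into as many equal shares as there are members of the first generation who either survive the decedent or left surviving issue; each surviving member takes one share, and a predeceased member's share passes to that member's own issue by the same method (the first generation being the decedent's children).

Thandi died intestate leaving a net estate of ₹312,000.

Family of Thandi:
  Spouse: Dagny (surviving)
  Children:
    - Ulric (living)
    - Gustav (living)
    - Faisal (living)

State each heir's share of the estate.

Dagny: ₹78,000; Ulric: ₹78,000; Gustav: ₹78,000; Faisal: ₹78,000

The spouse counts as an additional share at the children's level, so there are 4 primary shares of ₹78,000. Dagny takes one such share (₹78,000).
The children's combined portion (₹234,000) is divided into 3 shares of ₹78,000: Ulric, Gustav, and Faisal each take ₹78,000.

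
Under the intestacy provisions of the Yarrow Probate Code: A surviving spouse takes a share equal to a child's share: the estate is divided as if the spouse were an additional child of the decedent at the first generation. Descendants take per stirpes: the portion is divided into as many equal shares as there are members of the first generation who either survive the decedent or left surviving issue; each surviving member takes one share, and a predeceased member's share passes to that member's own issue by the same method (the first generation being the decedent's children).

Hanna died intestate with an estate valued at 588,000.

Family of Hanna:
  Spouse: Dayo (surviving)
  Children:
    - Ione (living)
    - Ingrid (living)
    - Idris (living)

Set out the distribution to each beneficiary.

Dayo: 147,000; Ione: 147,000; Ingrid: 147,000; Idris: 147,000

The spouse counts as an additional share at the children's level, so there are 4 primary shares of 147,000. Dayo takes one such share (147,000).
The children's combined portion (441,000) is divided into 3 shares of 147,000: Ione, Ingrid, and Idris each take 147,000.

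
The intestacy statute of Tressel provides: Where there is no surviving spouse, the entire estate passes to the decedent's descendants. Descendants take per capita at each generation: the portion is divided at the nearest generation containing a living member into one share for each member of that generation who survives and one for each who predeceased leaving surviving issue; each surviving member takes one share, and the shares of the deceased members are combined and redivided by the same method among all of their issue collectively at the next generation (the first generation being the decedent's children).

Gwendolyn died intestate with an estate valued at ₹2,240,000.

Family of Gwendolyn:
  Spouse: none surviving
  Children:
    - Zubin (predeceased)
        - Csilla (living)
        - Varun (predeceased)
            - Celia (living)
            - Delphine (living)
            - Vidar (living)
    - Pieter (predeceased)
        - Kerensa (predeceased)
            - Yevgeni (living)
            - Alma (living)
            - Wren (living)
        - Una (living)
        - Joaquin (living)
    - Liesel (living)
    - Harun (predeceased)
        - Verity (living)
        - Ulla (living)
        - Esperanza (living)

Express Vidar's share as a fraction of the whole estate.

Vidar receives 1/32 of the estate.

The entire ₹2,240,000 passes to the descendants.
That amount (₹2,240,000) is divided at the children's generation into 4 shares of ₹560,000. Liesel takes ₹560,000. The 3 shares of the deceased (Zubin, Pieter, and Harun) are combined into a pool of ₹1,680,000.
That pool (₹1,680,000) is divided at the grandchildren's generation into 8 shares of ₹210,000. Csilla, Una, Joaquin, Verity, Ulla, and Esperanza each take ₹210,000. The 2 shares of the deceased (Varun and Kerensa) are combined into a pool of ₹420,000.
That pool (₹420,000) is divided at the great-grandchildren's generation equally among Celia, Delphine, Vidar, Yevgeni, Alma, and Wren: ₹70,000 each.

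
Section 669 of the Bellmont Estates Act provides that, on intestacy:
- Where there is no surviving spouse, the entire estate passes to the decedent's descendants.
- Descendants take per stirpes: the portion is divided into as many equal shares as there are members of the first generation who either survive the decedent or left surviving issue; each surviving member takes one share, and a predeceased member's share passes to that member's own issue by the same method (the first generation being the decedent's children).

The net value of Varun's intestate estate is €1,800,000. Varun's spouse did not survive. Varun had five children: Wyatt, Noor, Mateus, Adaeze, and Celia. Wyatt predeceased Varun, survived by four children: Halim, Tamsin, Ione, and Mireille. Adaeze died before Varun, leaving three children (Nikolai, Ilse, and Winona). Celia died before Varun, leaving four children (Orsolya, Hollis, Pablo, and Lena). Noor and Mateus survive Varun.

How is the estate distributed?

The entire €1,800,000 passes to the descendants.
That amount (€1,800,000) is divided into 5 shares of €360,000: Noor and Mateus each take €360,000; Wyatt's €360,000 share passes to Wyatt's issue; Adaeze's €360,000 share passes to Adaeze's issue; Celia's €360,000 share passes to Celia's issue.
Wyatt's share (€360,000) is divided into 4 shares of €90,000: Halim, Tamsin, Ione, and Mireille each take €90,000.
Adaeze's share (€360,000) is divided into 3 shares of €120,000: Nikolai, Ilse, and Winona each take €120,000.
Celia's share (€360,000) is divided into 4 shares of €90,000: Orsolya, Hollis, Pablo, and Lena each take €90,000.

Halim: €90,000; Tamsin: €90,000; Ione: €90,000; Mireille: €90,000; Noor: €360,000; Mateus: €360,000; Nikolai: €120,000; Ilse: €120,000; Winona: €120,000; Orsolya: €90,000; Hollis: €90,000; Pablo: €90,000; Lena: €90,000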